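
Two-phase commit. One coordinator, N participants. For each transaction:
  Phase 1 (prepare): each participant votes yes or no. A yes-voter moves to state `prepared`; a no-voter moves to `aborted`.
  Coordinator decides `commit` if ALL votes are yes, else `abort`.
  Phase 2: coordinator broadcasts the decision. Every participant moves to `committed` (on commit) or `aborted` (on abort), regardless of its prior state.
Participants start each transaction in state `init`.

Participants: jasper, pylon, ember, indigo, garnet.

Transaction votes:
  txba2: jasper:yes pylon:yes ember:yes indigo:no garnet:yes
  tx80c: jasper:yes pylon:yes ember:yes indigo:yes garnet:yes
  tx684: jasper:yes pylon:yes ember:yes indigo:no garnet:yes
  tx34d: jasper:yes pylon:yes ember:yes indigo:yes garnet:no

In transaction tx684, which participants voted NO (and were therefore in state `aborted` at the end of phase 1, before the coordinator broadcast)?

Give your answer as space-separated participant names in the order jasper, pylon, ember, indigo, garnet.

Txn tx684 phase 1: jasper yes -> prepared; pylon yes -> prepared; ember yes -> prepared; indigo no -> aborted; garnet yes -> prepared

Answer: indigo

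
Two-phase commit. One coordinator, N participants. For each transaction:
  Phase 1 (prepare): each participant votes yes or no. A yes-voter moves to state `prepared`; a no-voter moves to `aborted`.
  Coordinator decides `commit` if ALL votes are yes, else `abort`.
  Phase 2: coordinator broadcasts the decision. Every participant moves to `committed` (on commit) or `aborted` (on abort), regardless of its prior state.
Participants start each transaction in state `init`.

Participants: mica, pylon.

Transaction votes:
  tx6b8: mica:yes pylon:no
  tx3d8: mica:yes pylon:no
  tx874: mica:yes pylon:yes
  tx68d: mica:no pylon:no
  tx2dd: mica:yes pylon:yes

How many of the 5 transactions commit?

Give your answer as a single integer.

Answer: 2

Derivation:
tx6b8: no from pylon -> abort (commits=0)
tx3d8: no from pylon -> abort (commits=0)
tx874: all yes -> commit (commits=1)
tx68d: no from mica, pylon -> abort (commits=1)
tx2dd: all yes -> commit (commits=2)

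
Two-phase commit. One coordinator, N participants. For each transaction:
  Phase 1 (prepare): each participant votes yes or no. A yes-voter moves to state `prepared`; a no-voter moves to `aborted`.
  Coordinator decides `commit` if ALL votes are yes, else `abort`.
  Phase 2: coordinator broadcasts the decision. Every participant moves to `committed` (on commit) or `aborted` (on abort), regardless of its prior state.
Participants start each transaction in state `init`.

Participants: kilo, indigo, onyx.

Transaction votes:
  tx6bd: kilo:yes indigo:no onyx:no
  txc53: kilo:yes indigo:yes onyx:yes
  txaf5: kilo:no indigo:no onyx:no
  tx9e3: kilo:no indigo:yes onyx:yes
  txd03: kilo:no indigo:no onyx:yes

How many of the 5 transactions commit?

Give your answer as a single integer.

Answer: 1

Derivation:
tx6bd: no from indigo, onyx -> abort (commits=0)
txc53: all yes -> commit (commits=1)
txaf5: no from kilo, indigo, onyx -> abort (commits=1)
tx9e3: no from kilo -> abort (commits=1)
txd03: no from kilo, indigo -> abort (commits=1)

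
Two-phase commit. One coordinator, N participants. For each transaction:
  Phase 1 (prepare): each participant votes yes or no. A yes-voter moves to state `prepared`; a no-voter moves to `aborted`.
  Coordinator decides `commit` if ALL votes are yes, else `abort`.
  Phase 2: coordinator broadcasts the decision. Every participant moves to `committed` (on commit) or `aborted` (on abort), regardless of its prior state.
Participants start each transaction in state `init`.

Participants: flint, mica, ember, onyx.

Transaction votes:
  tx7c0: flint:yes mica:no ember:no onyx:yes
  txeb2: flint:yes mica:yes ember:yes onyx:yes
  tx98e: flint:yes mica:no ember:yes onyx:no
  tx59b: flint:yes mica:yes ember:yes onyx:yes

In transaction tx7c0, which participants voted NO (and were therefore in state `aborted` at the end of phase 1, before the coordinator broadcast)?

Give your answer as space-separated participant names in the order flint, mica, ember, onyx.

Txn tx7c0 phase 1: flint yes -> prepared; mica no -> aborted; ember no -> aborted; onyx yes -> prepared

Answer: mica ember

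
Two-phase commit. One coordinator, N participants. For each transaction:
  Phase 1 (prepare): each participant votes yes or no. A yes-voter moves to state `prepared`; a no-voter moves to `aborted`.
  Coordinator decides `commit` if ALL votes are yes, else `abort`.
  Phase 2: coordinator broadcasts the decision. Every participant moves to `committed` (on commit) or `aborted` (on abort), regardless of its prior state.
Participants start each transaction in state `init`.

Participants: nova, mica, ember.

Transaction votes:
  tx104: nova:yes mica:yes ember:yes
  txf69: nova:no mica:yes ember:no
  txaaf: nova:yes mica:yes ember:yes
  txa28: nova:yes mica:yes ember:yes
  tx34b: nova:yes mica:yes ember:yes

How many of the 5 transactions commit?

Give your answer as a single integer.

Answer: 4

Derivation:
tx104: all yes -> commit (commits=1)
txf69: no from nova, ember -> abort (commits=1)
txaaf: all yes -> commit (commits=2)
txa28: all yes -> commit (commits=3)
tx34b: all yes -> commit (commits=4)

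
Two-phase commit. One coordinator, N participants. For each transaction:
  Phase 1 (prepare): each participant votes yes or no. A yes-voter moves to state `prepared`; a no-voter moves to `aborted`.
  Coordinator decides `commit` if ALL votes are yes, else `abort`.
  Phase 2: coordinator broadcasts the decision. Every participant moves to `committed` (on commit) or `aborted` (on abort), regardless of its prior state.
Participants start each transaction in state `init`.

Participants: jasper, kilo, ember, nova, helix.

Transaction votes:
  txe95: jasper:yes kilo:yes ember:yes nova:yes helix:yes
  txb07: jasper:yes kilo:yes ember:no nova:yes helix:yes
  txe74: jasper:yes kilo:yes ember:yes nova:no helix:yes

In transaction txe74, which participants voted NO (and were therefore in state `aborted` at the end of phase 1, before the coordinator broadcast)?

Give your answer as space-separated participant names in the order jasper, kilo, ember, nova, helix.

Txn txe74 phase 1: jasper yes -> prepared; kilo yes -> prepared; ember yes -> prepared; nova no -> aborted; helix yes -> prepared

Answer: nova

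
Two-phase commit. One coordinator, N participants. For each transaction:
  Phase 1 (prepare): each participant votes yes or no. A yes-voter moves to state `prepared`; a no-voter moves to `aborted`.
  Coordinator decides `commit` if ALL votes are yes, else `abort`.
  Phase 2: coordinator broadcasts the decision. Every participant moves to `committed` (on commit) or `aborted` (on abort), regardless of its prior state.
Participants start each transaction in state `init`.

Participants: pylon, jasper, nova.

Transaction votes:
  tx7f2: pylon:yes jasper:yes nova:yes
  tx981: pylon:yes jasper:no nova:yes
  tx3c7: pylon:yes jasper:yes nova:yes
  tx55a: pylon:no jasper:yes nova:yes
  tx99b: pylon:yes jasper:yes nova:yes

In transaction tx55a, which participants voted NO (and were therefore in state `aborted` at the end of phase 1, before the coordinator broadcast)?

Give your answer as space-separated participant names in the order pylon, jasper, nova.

Txn tx55a phase 1: pylon no -> aborted; jasper yes -> prepared; nova yes -> prepared

Answer: pylon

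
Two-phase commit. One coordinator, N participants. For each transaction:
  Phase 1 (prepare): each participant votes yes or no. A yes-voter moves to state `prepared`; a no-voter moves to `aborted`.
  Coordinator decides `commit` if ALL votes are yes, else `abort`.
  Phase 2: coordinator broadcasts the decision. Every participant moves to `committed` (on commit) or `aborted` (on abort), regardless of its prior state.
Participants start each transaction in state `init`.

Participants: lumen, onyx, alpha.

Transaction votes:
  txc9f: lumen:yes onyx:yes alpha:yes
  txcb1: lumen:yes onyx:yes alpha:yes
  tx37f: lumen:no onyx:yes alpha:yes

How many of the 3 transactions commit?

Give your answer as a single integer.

Answer: 2

Derivation:
txc9f: all yes -> commit (commits=1)
txcb1: all yes -> commit (commits=2)
tx37f: no from lumen -> abort (commits=2)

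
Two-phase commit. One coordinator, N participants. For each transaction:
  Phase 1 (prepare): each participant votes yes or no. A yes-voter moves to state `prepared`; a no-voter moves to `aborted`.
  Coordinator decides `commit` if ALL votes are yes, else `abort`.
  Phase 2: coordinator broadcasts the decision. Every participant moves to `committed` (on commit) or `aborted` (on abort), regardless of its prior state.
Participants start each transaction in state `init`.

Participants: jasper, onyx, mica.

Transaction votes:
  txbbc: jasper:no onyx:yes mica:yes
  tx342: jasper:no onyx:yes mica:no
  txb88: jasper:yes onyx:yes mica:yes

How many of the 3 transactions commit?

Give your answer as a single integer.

txbbc: no from jasper -> abort (commits=0)
tx342: no from jasper, mica -> abort (commits=0)
txb88: all yes -> commit (commits=1)

Answer: 1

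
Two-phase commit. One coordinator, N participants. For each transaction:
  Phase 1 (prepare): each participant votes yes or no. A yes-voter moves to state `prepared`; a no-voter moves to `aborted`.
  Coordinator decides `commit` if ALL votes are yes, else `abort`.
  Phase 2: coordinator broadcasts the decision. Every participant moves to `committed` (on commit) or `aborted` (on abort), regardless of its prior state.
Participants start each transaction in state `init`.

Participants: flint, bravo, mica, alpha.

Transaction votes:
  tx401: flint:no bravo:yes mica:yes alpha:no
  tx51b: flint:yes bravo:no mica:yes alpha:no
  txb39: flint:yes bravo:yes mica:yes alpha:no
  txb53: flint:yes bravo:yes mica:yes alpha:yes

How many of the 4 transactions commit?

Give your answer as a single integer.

Answer: 1

Derivation:
tx401: no from flint, alpha -> abort (commits=0)
tx51b: no from bravo, alpha -> abort (commits=0)
txb39: no from alpha -> abort (commits=0)
txb53: all yes -> commit (commits=1)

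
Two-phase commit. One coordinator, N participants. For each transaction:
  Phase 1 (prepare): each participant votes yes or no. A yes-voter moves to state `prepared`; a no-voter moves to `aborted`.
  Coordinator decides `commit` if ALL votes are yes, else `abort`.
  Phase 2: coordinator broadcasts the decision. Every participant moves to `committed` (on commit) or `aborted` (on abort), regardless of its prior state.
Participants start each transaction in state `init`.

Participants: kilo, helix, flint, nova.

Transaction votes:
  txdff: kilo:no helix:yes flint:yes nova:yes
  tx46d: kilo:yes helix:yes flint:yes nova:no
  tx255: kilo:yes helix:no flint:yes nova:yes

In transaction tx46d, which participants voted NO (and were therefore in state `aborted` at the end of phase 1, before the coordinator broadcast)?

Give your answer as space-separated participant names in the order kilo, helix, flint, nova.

Answer: nova

Derivation:
Txn tx46d phase 1: kilo yes -> prepared; helix yes -> prepared; flint yes -> prepared; nova no -> aborted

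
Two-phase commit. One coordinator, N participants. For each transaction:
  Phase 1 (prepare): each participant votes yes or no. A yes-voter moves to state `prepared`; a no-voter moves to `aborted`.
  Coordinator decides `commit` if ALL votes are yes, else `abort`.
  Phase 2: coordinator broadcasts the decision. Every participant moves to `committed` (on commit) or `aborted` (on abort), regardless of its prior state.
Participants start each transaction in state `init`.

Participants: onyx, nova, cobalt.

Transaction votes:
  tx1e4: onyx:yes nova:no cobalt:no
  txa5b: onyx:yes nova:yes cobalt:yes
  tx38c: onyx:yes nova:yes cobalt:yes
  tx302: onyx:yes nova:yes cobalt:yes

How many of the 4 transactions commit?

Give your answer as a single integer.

Answer: 3

Derivation:
tx1e4: no from nova, cobalt -> abort (commits=0)
txa5b: all yes -> commit (commits=1)
tx38c: all yes -> commit (commits=2)
tx302: all yes -> commit (commits=3)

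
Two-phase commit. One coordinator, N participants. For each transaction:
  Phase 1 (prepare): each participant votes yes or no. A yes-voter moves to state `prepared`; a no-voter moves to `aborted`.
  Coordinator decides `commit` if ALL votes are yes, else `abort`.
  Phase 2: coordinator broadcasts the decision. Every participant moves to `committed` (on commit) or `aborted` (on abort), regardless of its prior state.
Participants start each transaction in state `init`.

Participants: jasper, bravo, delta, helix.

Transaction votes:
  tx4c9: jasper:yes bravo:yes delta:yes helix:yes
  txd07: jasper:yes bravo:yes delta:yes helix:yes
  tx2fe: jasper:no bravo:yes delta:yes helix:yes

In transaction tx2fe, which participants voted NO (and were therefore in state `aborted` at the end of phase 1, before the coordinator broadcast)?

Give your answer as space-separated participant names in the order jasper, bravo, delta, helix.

Txn tx2fe phase 1: jasper no -> aborted; bravo yes -> prepared; delta yes -> prepared; helix yes -> prepared

Answer: jasper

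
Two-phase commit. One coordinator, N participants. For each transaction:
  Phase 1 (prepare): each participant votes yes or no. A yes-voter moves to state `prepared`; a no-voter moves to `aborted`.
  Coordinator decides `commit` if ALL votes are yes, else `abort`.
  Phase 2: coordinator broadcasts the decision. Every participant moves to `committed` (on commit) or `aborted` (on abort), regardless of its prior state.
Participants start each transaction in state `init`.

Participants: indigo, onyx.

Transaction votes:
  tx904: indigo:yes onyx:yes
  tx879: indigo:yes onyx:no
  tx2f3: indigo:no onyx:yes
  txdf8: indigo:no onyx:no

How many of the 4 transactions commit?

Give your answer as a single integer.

tx904: all yes -> commit (commits=1)
tx879: no from onyx -> abort (commits=1)
tx2f3: no from indigo -> abort (commits=1)
txdf8: no from indigo, onyx -> abort (commits=1)

Answer: 1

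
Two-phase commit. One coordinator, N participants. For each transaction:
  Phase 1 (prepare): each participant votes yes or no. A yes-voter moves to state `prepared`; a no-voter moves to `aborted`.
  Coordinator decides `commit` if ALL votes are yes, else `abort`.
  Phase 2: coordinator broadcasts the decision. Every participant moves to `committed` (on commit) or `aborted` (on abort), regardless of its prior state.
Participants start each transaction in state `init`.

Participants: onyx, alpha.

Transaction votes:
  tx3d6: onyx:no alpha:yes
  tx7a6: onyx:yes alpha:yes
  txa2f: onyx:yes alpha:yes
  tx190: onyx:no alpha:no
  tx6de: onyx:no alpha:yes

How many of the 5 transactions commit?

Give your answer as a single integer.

Answer: 2

Derivation:
tx3d6: no from onyx -> abort (commits=0)
tx7a6: all yes -> commit (commits=1)
txa2f: all yes -> commit (commits=2)
tx190: no from onyx, alpha -> abort (commits=2)
tx6de: no from onyx -> abort (commits=2)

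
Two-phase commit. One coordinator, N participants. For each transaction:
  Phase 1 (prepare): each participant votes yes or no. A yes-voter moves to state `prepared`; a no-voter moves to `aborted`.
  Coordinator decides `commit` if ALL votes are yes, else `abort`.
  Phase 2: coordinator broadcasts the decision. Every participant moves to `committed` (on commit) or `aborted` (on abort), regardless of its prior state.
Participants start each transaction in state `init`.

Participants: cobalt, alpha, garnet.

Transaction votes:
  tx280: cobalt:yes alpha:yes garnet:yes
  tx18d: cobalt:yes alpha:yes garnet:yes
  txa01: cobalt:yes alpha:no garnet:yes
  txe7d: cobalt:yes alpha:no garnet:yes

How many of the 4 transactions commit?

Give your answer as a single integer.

Answer: 2

Derivation:
tx280: all yes -> commit (commits=1)
tx18d: all yes -> commit (commits=2)
txa01: no from alpha -> abort (commits=2)
txe7d: no from alpha -> abort (commits=2)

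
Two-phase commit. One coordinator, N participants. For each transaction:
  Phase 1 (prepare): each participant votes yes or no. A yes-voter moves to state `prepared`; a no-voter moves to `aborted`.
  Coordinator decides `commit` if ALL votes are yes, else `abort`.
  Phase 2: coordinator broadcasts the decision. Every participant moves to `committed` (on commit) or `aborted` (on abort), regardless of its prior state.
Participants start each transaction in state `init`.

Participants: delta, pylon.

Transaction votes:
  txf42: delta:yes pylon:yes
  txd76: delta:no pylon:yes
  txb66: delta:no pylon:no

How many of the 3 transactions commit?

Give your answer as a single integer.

txf42: all yes -> commit (commits=1)
txd76: no from delta -> abort (commits=1)
txb66: no from delta, pylon -> abort (commits=1)

Answer: 1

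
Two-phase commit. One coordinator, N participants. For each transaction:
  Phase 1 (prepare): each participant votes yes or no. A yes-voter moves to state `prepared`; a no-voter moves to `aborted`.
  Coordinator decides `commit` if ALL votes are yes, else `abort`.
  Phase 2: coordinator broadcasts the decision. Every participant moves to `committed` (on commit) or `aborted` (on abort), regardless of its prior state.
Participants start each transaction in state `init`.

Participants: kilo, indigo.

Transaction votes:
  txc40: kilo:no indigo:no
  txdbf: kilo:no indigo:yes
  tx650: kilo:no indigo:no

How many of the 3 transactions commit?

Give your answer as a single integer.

Answer: 0

Derivation:
txc40: no from kilo, indigo -> abort (commits=0)
txdbf: no from kilo -> abort (commits=0)
tx650: no from kilo, indigo -> abort (commits=0)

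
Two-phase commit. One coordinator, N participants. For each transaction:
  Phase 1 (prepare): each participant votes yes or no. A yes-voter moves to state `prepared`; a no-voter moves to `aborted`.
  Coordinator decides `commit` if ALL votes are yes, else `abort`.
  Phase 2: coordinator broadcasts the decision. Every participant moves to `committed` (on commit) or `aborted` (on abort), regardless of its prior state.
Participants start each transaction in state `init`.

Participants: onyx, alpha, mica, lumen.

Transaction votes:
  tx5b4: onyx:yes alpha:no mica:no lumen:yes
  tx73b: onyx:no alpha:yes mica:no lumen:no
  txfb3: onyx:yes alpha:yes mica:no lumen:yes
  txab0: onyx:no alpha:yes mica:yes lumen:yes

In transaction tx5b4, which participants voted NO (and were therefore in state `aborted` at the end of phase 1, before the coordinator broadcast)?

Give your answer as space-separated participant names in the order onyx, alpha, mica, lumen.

Txn tx5b4 phase 1: onyx yes -> prepared; alpha no -> aborted; mica no -> aborted; lumen yes -> prepared

Answer: alpha mica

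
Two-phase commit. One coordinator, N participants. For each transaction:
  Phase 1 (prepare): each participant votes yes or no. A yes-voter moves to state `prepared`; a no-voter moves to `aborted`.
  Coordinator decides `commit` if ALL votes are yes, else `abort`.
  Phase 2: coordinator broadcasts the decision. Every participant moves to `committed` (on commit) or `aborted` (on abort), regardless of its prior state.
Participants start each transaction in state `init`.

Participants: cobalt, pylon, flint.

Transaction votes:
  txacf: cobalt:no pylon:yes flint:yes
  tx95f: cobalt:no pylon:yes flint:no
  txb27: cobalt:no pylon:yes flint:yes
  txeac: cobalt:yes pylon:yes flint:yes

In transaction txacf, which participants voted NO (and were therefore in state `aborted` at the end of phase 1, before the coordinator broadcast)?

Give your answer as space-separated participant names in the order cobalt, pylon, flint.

Answer: cobalt

Derivation:
Txn txacf phase 1: cobalt no -> aborted; pylon yes -> prepared; flint yes -> prepared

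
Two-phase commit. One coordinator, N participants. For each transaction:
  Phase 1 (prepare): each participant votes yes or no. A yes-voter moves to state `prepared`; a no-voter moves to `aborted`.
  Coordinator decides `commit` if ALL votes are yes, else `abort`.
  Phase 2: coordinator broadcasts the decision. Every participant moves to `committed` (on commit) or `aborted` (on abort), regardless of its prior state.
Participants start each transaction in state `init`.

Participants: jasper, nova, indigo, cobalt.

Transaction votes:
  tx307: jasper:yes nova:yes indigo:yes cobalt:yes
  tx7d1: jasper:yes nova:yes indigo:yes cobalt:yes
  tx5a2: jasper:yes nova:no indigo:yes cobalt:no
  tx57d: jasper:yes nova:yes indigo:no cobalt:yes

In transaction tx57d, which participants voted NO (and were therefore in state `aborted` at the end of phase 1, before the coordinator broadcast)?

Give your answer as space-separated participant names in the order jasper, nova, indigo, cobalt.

Txn tx57d phase 1: jasper yes -> prepared; nova yes -> prepared; indigo no -> aborted; cobalt yes -> prepared

Answer: indigo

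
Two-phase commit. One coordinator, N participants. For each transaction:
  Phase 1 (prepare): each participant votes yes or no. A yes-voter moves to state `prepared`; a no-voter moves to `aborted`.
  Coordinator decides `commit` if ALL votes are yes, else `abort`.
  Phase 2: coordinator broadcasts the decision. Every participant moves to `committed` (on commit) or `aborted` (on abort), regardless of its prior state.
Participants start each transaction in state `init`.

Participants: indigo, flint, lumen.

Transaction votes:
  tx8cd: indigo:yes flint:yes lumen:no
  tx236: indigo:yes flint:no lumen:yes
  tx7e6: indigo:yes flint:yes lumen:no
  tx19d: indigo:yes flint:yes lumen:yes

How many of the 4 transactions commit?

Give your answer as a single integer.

Answer: 1

Derivation:
tx8cd: no from lumen -> abort (commits=0)
tx236: no from flint -> abort (commits=0)
tx7e6: no from lumen -> abort (commits=0)
tx19d: all yes -> commit (commits=1)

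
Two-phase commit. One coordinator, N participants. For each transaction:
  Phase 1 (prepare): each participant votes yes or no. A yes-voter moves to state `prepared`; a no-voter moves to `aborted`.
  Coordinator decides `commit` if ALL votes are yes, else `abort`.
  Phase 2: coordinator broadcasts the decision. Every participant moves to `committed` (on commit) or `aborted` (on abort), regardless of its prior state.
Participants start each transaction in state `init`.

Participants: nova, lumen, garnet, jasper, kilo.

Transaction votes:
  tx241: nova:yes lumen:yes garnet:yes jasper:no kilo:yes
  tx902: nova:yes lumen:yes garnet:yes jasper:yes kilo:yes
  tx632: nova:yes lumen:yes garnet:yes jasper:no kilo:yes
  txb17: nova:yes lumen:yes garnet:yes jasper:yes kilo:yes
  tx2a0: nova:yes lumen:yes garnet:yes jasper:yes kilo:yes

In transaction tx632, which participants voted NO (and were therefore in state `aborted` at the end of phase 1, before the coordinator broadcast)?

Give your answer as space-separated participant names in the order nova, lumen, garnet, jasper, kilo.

Answer: jasper

Derivation:
Txn tx632 phase 1: nova yes -> prepared; lumen yes -> prepared; garnet yes -> prepared; jasper no -> aborted; kilo yes -> prepared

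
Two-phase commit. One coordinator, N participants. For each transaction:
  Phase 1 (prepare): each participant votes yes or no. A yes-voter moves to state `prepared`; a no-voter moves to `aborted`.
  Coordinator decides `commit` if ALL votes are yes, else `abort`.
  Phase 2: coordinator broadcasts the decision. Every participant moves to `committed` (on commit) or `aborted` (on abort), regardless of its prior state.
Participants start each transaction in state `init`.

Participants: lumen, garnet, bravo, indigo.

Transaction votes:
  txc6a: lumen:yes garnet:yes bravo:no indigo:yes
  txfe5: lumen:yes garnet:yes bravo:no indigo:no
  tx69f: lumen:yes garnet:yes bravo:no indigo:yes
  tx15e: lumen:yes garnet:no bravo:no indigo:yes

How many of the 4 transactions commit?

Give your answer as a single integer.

Answer: 0

Derivation:
txc6a: no from bravo -> abort (commits=0)
txfe5: no from bravo, indigo -> abort (commits=0)
tx69f: no from bravo -> abort (commits=0)
tx15e: no from garnet, bravo -> abort (commits=0)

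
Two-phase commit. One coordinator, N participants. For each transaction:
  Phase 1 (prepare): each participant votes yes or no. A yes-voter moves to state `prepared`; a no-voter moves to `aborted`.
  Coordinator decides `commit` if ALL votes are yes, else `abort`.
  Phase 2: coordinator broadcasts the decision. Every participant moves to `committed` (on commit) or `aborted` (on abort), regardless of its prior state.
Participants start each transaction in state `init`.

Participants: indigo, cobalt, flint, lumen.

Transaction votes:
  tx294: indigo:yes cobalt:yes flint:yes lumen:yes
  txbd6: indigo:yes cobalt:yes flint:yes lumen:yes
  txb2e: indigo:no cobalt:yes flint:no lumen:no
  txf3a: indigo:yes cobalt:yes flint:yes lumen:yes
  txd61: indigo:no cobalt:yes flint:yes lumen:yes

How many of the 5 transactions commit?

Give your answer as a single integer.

tx294: all yes -> commit (commits=1)
txbd6: all yes -> commit (commits=2)
txb2e: no from indigo, flint, lumen -> abort (commits=2)
txf3a: all yes -> commit (commits=3)
txd61: no from indigo -> abort (commits=3)

Answer: 3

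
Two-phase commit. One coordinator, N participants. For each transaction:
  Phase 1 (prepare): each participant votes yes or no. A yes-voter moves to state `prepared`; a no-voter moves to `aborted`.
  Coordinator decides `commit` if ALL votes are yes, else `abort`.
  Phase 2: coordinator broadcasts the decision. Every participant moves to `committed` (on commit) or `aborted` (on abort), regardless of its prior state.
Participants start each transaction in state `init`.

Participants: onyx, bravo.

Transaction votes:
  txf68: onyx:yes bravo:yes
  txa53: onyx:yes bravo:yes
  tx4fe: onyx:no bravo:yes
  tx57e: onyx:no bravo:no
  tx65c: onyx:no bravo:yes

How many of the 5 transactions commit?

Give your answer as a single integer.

txf68: all yes -> commit (commits=1)
txa53: all yes -> commit (commits=2)
tx4fe: no from onyx -> abort (commits=2)
tx57e: no from onyx, bravo -> abort (commits=2)
tx65c: no from onyx -> abort (commits=2)

Answer: 2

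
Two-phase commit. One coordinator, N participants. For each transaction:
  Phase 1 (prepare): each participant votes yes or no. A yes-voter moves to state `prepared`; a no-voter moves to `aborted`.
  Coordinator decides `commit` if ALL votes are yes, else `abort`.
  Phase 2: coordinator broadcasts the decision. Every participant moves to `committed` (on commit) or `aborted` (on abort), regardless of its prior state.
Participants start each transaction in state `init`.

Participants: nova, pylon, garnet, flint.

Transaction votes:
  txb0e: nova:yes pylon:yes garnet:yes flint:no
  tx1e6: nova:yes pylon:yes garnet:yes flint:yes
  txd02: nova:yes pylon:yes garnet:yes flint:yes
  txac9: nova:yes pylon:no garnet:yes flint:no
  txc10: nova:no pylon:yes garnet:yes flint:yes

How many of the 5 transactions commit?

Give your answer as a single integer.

txb0e: no from flint -> abort (commits=0)
tx1e6: all yes -> commit (commits=1)
txd02: all yes -> commit (commits=2)
txac9: no from pylon, flint -> abort (commits=2)
txc10: no from nova -> abort (commits=2)

Answer: 2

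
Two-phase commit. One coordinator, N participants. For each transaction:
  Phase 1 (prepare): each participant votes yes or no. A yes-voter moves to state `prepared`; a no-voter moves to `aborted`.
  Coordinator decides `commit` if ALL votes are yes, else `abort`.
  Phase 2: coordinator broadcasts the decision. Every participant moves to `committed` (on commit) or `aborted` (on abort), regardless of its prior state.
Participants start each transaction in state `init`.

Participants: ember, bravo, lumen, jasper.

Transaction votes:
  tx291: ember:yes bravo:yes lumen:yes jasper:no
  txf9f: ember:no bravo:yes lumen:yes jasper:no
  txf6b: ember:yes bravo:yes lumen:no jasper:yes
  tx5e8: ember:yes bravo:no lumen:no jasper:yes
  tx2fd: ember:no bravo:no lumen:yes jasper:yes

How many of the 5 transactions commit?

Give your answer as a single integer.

tx291: no from jasper -> abort (commits=0)
txf9f: no from ember, jasper -> abort (commits=0)
txf6b: no from lumen -> abort (commits=0)
tx5e8: no from bravo, lumen -> abort (commits=0)
tx2fd: no from ember, bravo -> abort (commits=0)

Answer: 0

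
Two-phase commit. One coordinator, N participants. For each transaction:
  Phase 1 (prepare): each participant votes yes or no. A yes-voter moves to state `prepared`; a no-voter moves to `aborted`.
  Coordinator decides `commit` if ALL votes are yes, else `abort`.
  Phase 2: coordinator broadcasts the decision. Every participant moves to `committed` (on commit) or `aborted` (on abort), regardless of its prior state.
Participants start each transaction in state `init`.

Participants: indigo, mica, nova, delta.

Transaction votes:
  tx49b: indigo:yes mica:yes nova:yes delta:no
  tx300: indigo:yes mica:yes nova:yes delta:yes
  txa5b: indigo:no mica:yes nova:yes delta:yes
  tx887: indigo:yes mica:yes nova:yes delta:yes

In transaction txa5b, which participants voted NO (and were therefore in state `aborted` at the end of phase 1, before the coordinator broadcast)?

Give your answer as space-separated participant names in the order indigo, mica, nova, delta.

Txn txa5b phase 1: indigo no -> aborted; mica yes -> prepared; nova yes -> prepared; delta yes -> prepared

Answer: indigo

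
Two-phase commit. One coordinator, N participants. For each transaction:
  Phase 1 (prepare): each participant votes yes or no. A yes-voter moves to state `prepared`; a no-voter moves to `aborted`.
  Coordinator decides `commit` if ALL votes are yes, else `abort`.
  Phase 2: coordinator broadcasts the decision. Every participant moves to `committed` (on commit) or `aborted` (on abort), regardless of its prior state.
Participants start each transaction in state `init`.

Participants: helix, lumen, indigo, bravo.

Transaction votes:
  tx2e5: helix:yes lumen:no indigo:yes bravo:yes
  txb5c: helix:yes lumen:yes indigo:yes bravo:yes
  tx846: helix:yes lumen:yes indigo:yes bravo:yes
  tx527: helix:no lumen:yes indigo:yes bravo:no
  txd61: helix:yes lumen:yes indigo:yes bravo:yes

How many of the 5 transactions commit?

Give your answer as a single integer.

tx2e5: no from lumen -> abort (commits=0)
txb5c: all yes -> commit (commits=1)
tx846: all yes -> commit (commits=2)
tx527: no from helix, bravo -> abort (commits=2)
txd61: all yes -> commit (commits=3)

Answer: 3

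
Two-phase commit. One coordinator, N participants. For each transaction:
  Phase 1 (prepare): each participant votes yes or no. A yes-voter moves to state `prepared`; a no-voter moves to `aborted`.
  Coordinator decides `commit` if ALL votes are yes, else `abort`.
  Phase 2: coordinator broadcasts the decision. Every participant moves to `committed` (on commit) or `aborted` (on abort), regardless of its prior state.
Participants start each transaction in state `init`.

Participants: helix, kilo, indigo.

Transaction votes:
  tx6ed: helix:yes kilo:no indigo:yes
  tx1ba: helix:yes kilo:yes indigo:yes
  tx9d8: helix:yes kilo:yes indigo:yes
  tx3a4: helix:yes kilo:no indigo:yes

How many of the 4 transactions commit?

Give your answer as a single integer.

tx6ed: no from kilo -> abort (commits=0)
tx1ba: all yes -> commit (commits=1)
tx9d8: all yes -> commit (commits=2)
tx3a4: no from kilo -> abort (commits=2)

Answer: 2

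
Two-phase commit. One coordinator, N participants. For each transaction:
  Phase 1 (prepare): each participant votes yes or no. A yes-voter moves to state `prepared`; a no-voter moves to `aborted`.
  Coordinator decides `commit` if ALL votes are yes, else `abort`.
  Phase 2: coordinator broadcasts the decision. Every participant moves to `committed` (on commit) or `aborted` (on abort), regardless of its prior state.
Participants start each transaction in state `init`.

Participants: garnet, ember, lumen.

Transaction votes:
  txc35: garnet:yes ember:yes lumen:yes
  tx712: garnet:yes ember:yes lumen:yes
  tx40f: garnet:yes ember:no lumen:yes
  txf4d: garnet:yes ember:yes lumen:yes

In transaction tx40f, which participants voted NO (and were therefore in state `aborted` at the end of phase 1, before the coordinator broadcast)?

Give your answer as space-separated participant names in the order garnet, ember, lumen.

Answer: ember

Derivation:
Txn tx40f phase 1: garnet yes -> prepared; ember no -> aborted; lumen yes -> prepared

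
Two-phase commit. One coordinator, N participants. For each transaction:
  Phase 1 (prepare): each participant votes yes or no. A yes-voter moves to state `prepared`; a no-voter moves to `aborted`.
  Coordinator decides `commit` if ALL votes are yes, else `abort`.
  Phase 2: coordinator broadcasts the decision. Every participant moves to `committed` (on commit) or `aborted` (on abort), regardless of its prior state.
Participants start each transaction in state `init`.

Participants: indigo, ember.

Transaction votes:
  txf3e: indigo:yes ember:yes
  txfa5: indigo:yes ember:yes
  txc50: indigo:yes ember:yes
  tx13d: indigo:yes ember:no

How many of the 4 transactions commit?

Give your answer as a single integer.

Answer: 3

Derivation:
txf3e: all yes -> commit (commits=1)
txfa5: all yes -> commit (commits=2)
txc50: all yes -> commit (commits=3)
tx13d: no from ember -> abort (commits=3)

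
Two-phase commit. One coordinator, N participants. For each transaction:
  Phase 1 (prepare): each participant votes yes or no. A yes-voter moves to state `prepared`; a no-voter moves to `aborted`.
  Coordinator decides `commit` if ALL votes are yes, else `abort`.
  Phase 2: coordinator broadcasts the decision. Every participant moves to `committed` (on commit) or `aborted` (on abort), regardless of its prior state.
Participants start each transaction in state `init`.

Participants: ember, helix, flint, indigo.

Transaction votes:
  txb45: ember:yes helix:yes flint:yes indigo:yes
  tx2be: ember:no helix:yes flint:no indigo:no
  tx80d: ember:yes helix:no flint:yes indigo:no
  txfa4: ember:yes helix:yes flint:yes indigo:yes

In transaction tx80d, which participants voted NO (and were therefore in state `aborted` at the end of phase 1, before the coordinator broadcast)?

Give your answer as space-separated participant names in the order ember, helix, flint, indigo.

Txn tx80d phase 1: ember yes -> prepared; helix no -> aborted; flint yes -> prepared; indigo no -> aborted

Answer: helix indigo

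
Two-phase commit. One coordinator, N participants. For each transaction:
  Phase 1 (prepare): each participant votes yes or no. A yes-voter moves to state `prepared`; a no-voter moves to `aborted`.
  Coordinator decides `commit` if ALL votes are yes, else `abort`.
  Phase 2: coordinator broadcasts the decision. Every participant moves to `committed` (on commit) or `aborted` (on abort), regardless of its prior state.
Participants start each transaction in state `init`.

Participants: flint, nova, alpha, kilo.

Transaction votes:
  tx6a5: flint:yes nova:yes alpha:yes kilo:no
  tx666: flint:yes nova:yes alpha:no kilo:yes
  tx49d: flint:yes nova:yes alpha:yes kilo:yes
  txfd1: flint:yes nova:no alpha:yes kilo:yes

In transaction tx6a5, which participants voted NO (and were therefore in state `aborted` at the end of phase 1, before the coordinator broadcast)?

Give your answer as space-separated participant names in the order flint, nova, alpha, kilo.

Txn tx6a5 phase 1: flint yes -> prepared; nova yes -> prepared; alpha yes -> prepared; kilo no -> aborted

Answer: kilo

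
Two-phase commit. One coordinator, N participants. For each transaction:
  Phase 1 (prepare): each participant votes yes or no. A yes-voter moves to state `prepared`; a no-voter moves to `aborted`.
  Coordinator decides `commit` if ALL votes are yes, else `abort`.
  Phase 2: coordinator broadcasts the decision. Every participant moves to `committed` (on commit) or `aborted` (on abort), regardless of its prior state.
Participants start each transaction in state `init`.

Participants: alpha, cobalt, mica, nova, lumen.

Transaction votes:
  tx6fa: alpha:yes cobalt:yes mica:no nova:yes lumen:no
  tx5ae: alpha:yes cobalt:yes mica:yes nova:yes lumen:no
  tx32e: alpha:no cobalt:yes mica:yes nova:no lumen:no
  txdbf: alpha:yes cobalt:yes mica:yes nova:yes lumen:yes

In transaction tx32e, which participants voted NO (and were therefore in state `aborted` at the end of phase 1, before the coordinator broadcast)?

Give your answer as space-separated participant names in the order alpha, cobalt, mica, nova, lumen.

Txn tx32e phase 1: alpha no -> aborted; cobalt yes -> prepared; mica yes -> prepared; nova no -> aborted; lumen no -> aborted

Answer: alpha nova lumen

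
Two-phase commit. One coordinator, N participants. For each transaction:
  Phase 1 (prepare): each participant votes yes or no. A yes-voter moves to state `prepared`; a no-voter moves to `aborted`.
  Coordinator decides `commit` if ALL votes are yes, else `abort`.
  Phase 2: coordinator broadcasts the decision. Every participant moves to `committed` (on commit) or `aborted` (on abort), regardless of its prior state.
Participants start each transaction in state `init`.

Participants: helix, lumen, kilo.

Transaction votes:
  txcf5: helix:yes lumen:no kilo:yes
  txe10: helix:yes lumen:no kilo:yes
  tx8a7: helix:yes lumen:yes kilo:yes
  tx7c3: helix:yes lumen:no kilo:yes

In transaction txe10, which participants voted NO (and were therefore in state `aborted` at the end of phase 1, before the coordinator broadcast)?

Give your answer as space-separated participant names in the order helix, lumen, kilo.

Answer: lumen

Derivation:
Txn txe10 phase 1: helix yes -> prepared; lumen no -> aborted; kilo yes -> prepared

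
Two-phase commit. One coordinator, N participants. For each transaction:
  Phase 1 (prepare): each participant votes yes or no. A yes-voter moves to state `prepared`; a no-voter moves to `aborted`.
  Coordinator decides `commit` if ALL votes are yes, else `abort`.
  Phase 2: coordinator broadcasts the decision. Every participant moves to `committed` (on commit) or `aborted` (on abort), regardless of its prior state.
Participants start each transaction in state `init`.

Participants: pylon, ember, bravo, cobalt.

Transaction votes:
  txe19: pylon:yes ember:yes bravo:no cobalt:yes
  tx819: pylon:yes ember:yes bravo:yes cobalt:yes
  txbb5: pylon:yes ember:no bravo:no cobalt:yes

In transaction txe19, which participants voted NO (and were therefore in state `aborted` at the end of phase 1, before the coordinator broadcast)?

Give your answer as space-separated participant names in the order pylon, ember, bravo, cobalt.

Txn txe19 phase 1: pylon yes -> prepared; ember yes -> prepared; bravo no -> aborted; cobalt yes -> prepared

Answer: bravo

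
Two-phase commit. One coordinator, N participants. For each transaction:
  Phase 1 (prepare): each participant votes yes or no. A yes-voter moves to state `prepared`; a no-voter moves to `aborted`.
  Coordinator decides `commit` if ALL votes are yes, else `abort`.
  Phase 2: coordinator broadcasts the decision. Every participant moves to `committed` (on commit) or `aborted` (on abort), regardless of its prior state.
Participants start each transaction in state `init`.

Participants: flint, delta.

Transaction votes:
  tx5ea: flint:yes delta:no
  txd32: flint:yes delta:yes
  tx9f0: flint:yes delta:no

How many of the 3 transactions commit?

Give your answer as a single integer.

Answer: 1

Derivation:
tx5ea: no from delta -> abort (commits=0)
txd32: all yes -> commit (commits=1)
tx9f0: no from delta -> abort (commits=1)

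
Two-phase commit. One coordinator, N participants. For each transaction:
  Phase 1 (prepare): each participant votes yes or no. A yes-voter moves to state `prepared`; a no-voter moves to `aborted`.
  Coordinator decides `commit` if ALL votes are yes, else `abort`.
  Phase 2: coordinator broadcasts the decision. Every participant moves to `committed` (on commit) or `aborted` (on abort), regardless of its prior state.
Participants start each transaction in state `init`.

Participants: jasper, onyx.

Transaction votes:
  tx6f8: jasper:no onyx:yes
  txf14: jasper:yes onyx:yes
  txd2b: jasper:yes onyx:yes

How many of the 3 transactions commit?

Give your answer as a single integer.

tx6f8: no from jasper -> abort (commits=0)
txf14: all yes -> commit (commits=1)
txd2b: all yes -> commit (commits=2)

Answer: 2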